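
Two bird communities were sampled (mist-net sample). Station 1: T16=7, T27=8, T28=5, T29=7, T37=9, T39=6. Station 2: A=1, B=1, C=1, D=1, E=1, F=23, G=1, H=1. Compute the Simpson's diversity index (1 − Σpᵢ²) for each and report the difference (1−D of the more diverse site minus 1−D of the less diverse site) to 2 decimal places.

Station 1: N=42, proportions 0.16667, 0.19048, 0.11905, 0.16667, 0.21429, 0.14286, giving 1−D = 0.82766 (working shown to 5 dp, full precision carried).
Station 2: N=30, proportions 0.03333, 0.03333, 0.03333, 0.03333, 0.03333, 0.76667, 0.03333, 0.03333, giving 1−D = 0.40444.
Difference = |0.82766 − 0.40444| = 0.42322, i.e. 0.42 to 2 decimal places.

0.42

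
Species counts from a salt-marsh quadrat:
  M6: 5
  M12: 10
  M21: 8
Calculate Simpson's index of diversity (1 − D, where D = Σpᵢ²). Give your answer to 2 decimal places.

Total N = 5+10+8 = 23, so the proportions are 0.2174, 0.4348, 0.3478 (working shown to 4 dp, full precision carried).
D = 0.2174² + 0.4348² + 0.3478² = 0.0473 + 0.1890 + 0.1210 = 0.3573.
So 1 − D = 0.6427, i.e. 0.64 to 2 decimal places.

0.64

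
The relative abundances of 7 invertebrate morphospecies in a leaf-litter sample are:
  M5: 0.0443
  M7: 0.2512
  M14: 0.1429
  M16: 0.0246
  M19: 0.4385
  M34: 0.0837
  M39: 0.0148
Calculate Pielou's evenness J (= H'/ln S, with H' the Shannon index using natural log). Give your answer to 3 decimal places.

0.764

H' = −Σ pᵢ ln pᵢ = −((-0.13807) + (-0.34703) + (-0.27803) + (-0.09114) + (-0.36150) + (-0.20762) + (-0.06235)) = 1.48575 (working shown to 5 dp, full precision carried).
With S = 7 species, ln S = 1.94591, so J = 1.48575/1.94591 = 0.76352, i.e. 0.764 to 3 decimal places.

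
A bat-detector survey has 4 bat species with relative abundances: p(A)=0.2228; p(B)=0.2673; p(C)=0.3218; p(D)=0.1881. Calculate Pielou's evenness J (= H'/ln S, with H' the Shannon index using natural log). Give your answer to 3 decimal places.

H' = −Σ pᵢ ln pᵢ = −((-0.33453) + (-0.35267) + (-0.36486) + (-0.31427)) = 1.36634 (working shown to 5 dp, full precision carried).
With S = 4 species, ln S = 1.38629, so J = 1.36634/1.38629 = 0.98561, i.e. 0.986 to 3 decimal places.

0.986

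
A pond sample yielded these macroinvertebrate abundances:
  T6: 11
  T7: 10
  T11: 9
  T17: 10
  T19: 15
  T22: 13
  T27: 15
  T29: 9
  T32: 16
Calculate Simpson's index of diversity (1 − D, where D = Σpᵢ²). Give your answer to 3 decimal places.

Total N = 11+10+9+10+15+13+15+9+16 = 108, so the proportions are 0.10185, 0.09259, 0.08333, 0.09259, 0.13889, 0.12037, 0.13889, 0.08333, 0.14815 (working shown to 5 dp, full precision carried).
D = 0.10185² + 0.09259² + 0.08333² + 0.09259² + 0.13889² + 0.12037² + 0.13889² + 0.08333² + 0.14815² = 0.01037 + 0.00857 + 0.00694 + 0.00857 + 0.01929 + 0.01449 + 0.01929 + 0.00694 + 0.02195 = 0.11643.
So 1 − D = 0.88357, i.e. 0.884 to 3 decimal places.

0.884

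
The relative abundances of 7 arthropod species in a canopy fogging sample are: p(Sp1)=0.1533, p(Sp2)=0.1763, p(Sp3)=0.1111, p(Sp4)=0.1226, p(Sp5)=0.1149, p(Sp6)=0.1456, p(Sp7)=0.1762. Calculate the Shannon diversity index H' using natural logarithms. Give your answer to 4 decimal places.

Each pᵢ ln pᵢ term (working shown to 6 dp, full precision carried): 0.1533×(-1.875358)=-0.287492, 0.1763×(-1.735568)=-0.305981, 0.1111×(-2.197325)=-0.244123, 0.1226×(-2.098828)=-0.257316, 0.1149×(-2.163693)=-0.248608, 0.1456×(-1.926892)=-0.280555, 0.1762×(-1.736136)=-0.305907.
Sum = -1.929983, so H' = 1.9300.

1.9300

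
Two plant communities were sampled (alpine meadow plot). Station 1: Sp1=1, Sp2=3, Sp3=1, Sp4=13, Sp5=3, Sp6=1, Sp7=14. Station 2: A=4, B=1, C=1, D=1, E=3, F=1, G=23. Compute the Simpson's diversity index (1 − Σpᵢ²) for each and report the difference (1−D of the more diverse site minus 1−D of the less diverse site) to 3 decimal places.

Station 1: N=36, proportions 0.02778, 0.08333, 0.02778, 0.36111, 0.08333, 0.02778, 0.38889, giving 1−D = 0.70216 (working shown to 5 dp, full precision carried).
Station 2: N=34, proportions 0.11765, 0.02941, 0.02941, 0.02941, 0.08824, 0.02941, 0.67647, giving 1−D = 0.51730.
Difference = |0.70216 − 0.51730| = 0.18486, i.e. 0.185 to 3 decimal places.

0.185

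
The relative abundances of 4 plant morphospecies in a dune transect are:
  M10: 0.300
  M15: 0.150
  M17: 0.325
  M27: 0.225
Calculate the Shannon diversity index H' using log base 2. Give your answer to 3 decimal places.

1.943

Each pᵢ log₂ pᵢ term (working shown to 5 dp, full precision carried): 0.3×(-1.73697)=-0.52109, 0.15×(-2.73697)=-0.41054, 0.325×(-1.62149)=-0.52698, 0.225×(-2.15200)=-0.48420.
Sum = -1.94282, so H' = 1.943.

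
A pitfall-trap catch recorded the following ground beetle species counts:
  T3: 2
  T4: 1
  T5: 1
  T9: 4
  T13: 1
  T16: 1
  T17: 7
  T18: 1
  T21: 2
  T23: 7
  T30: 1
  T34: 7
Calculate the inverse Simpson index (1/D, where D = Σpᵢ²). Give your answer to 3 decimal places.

Total N = 2+1+1+4+1+1+7+1+2+7+1+7 = 35, so the proportions are 0.0571429, 0.0285714, 0.0285714, 0.1142857, 0.0285714, 0.0285714, 0.2, 0.0285714, 0.0571429, 0.2, 0.0285714, 0.2 (working shown to 7 dp, full precision carried).
D = 0.0571429² + 0.0285714² + 0.0285714² + 0.1142857² + 0.0285714² + 0.0285714² + 0.2² + 0.0285714² + 0.0571429² + 0.2² + 0.0285714² + 0.2² = 0.0032653 + 0.0008163 + 0.0008163 + 0.0130612 + 0.0008163 + 0.0008163 + 0.0400000 + 0.0008163 + 0.0032653 + 0.0400000 + 0.0008163 + 0.0400000 = 0.1444898.
So 1/D = 6.92090, i.e. 6.921 to 3 decimal places.

6.921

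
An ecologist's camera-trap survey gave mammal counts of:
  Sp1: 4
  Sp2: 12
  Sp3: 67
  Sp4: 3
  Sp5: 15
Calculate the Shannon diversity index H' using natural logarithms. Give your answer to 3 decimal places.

1.041

Total N = 4+12+67+3+15 = 101, so the proportions are 0.0396, 0.11881, 0.66337, 0.0297, 0.14851 (working shown to 5 dp, full precision carried).
Each pᵢ ln pᵢ term: 0.0396×(-3.22883)=-0.12787, 0.11881×(-2.13021)=-0.25309, 0.66337×(-0.41043)=-0.27226, 0.0297×(-3.51651)=-0.10445, 0.14851×(-1.90707)=-0.28323.
Sum = -1.04091, so H' = 1.041.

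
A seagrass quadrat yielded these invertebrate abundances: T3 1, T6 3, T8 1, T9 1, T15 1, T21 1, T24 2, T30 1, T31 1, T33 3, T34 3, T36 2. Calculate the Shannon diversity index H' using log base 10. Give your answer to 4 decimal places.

Total N = 1+3+1+1+1+1+2+1+1+3+3+2 = 20, so the proportions are 0.05, 0.15, 0.05, 0.05, 0.05, 0.05, 0.1, 0.05, 0.05, 0.15, 0.15, 0.1 (working shown to 6 dp, full precision carried).
Each pᵢ log₁₀ pᵢ term: 0.05×(-1.301030)=-0.065051, 0.15×(-0.823909)=-0.123586, 0.05×(-1.301030)=-0.065051, 0.05×(-1.301030)=-0.065051, 0.05×(-1.301030)=-0.065051, 0.05×(-1.301030)=-0.065051, 0.1×(-1.000000)=-0.100000, 0.05×(-1.301030)=-0.065051, 0.05×(-1.301030)=-0.065051, 0.15×(-0.823909)=-0.123586, 0.15×(-0.823909)=-0.123586, 0.1×(-1.000000)=-0.100000.
Sum = -1.026119, so H' = 1.0261.

1.0261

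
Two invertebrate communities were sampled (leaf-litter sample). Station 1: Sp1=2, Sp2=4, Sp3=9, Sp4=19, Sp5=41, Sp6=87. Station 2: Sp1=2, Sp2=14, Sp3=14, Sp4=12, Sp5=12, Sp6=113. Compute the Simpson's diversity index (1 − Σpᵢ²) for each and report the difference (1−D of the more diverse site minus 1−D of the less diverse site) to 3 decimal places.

Station 1: N=162, proportions 0.01235, 0.02469, 0.05556, 0.11728, 0.25309, 0.53704, giving 1−D = 0.62993 (working shown to 5 dp, full precision carried).
Station 2: N=167, proportions 0.01198, 0.08383, 0.08383, 0.07186, 0.07186, 0.67665, giving 1−D = 0.51762.
Difference = |0.62993 − 0.51762| = 0.11231, i.e. 0.112 to 3 decimal places.

0.112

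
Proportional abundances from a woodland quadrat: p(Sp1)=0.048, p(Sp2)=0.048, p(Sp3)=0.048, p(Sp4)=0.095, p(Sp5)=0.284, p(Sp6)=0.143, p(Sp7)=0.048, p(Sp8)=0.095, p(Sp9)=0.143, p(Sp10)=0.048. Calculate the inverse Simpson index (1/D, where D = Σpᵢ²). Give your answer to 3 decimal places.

6.617

D = 0.048² + 0.048² + 0.048² + 0.095² + 0.284² + 0.143² + 0.048² + 0.095² + 0.143² + 0.048² = 0.0023040 + 0.0023040 + 0.0023040 + 0.0090250 + 0.0806560 + 0.0204490 + 0.0023040 + 0.0090250 + 0.0204490 + 0.0023040 = 0.1511240 (working shown to 7 dp, full precision carried).
So 1/D = 6.61708, i.e. 6.617 to 3 decimal places.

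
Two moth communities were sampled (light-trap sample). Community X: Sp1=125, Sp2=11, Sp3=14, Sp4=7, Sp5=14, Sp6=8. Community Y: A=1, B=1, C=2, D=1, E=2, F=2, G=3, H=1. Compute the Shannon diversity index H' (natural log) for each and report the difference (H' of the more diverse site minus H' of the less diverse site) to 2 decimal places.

0.91

Community X: N=179, proportions 0.69832, 0.06145, 0.07821, 0.03911, 0.07821, 0.04469, giving H' = 1.08646 (working shown to 5 dp, full precision carried).
Community Y: N=13, proportions 0.07692, 0.07692, 0.15385, 0.07692, 0.15385, 0.15385, 0.23077, 0.07692, giving H' = 1.99151.
Difference = |1.08646 − 1.99151| = 0.90505, i.e. 0.91 to 2 decimal places.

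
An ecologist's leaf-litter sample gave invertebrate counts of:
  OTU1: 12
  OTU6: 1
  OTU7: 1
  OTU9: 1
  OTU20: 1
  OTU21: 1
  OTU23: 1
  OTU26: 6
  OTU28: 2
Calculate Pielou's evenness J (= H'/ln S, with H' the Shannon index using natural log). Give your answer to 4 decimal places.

Total N = 12+1+1+1+1+1+1+6+2 = 26, so the proportions are 0.461538, 0.038462, 0.038462, 0.038462, 0.038462, 0.038462, 0.038462, 0.230769, 0.076923 (working shown to 6 dp, full precision carried).
H' = −Σ pᵢ ln pᵢ = −((-0.356857) + (-0.125311) + (-0.125311) + (-0.125311) + (-0.125311) + (-0.125311) + (-0.125311) + (-0.338385) + (-0.197304)) = 1.644415.
With S = 9 species, ln S = 2.197225, so J = 1.644415/2.197225 = 0.748405, i.e. 0.7484 to 4 decimal places.

0.7484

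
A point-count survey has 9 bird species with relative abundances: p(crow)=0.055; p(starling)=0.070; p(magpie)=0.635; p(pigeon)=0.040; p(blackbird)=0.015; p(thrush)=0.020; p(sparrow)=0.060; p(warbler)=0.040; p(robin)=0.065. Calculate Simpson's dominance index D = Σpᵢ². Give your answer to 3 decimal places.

0.423

D = 0.055² + 0.07² + 0.635² + 0.04² + 0.015² + 0.02² + 0.06² + 0.04² + 0.065² = 0.00302 + 0.00490 + 0.40323 + 0.00160 + 0.00022 + 0.00040 + 0.00360 + 0.00160 + 0.00423 = 0.42280 (working shown to 5 dp, full precision carried).
To 3 decimal places, D = 0.423.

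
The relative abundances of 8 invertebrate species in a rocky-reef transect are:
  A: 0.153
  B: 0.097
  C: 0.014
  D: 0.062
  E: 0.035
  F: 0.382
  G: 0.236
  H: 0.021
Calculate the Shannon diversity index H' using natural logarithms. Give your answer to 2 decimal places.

Each pᵢ ln pᵢ term (working shown to 4 dp, full precision carried): 0.153×(-1.8773)=-0.2872, 0.097×(-2.3330)=-0.2263, 0.014×(-4.2687)=-0.0598, 0.062×(-2.7806)=-0.1724, 0.035×(-3.3524)=-0.1173, 0.382×(-0.9623)=-0.3676, 0.236×(-1.4439)=-0.3408, 0.021×(-3.8632)=-0.0811.
Sum = -1.6525, so H' = 1.65.

1.65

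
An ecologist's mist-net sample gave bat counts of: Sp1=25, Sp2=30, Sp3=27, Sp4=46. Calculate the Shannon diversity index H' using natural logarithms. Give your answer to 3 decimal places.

Total N = 25+30+27+46 = 128, so the proportions are 0.19531, 0.23438, 0.21094, 0.35938 (working shown to 5 dp, full precision carried).
Each pᵢ ln pᵢ term: 0.19531×(-1.63315)=-0.31898, 0.23438×(-1.45083)=-0.34004, 0.21094×(-1.55619)=-0.32826, 0.35938×(-1.02339)=-0.36778.
Sum = -1.35505, so H' = 1.355.

1.355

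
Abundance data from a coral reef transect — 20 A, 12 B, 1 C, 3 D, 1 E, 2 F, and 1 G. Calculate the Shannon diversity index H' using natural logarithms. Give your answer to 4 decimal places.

Total N = 20+12+1+3+1+2+1 = 40, so the proportions are 0.5, 0.3, 0.025, 0.075, 0.025, 0.05, 0.025 (working shown to 6 dp, full precision carried).
Each pᵢ ln pᵢ term: 0.5×(-0.693147)=-0.346574, 0.3×(-1.203973)=-0.361192, 0.025×(-3.688879)=-0.092222, 0.075×(-2.590267)=-0.194270, 0.025×(-3.688879)=-0.092222, 0.05×(-2.995732)=-0.149787, 0.025×(-3.688879)=-0.092222.
Sum = -1.328488, so H' = 1.3285.

1.3285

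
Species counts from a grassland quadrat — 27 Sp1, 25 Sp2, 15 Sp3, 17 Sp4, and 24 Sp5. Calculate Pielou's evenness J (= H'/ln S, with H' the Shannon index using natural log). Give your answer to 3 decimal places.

Total N = 27+25+15+17+24 = 108, so the proportions are 0.25, 0.23148, 0.13889, 0.15741, 0.22222 (working shown to 5 dp, full precision carried).
H' = −Σ pᵢ ln pᵢ = −((-0.34657) + (-0.33872) + (-0.27418) + (-0.29103) + (-0.33424)) = 1.58474.
With S = 5 species, ln S = 1.60944, so J = 1.58474/1.60944 = 0.98465, i.e. 0.985 to 3 decimal places.

0.985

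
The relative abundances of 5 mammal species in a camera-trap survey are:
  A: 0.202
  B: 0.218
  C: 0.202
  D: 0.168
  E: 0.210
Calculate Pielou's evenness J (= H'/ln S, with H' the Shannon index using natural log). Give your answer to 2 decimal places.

H' = −Σ pᵢ ln pᵢ = −((-0.3231) + (-0.3321) + (-0.3231) + (-0.2997) + (-0.3277)) = 1.6057 (working shown to 4 dp, full precision carried).
With S = 5 species, ln S = 1.6094, so J = 1.6057/1.6094 = 0.9977, i.e. 1.00 to 2 decimal places.

1.00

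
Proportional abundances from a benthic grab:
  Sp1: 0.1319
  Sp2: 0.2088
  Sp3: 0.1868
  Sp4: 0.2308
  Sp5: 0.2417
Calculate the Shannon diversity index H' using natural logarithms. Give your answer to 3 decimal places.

1.589

Each pᵢ ln pᵢ term (working shown to 5 dp, full precision carried): 0.1319×(-2.02571)=-0.26719, 0.2088×(-1.56638)=-0.32706, 0.1868×(-1.67772)=-0.31340, 0.2308×(-1.46620)=-0.33840, 0.2417×(-1.42006)=-0.34323.
Sum = -1.58928, so H' = 1.589.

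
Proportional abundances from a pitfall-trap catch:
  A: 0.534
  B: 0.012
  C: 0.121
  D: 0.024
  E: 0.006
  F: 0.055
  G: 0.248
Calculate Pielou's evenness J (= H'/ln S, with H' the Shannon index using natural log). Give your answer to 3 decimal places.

0.652

H' = −Σ pᵢ ln pᵢ = −((-0.33501) + (-0.05307) + (-0.25555) + (-0.08951) + (-0.03070) + (-0.15952) + (-0.34579)) = 1.26916 (working shown to 5 dp, full precision carried).
With S = 7 species, ln S = 1.94591, so J = 1.26916/1.94591 = 0.65222, i.e. 0.652 to 3 decimal places.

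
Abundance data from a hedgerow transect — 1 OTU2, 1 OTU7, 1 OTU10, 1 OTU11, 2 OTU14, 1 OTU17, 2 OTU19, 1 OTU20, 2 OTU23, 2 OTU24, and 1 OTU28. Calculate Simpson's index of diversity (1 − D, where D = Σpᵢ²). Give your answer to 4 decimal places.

0.8978

Total N = 1+1+1+1+2+1+2+1+2+2+1 = 15, so the proportions are 0.066667, 0.066667, 0.066667, 0.066667, 0.133333, 0.066667, 0.133333, 0.066667, 0.133333, 0.133333, 0.066667 (working shown to 6 dp, full precision carried).
D = 0.066667² + 0.066667² + 0.066667² + 0.066667² + 0.133333² + 0.066667² + 0.133333² + 0.066667² + 0.133333² + 0.133333² + 0.066667² = 0.004444 + 0.004444 + 0.004444 + 0.004444 + 0.017778 + 0.004444 + 0.017778 + 0.004444 + 0.017778 + 0.017778 + 0.004444 = 0.102222.
So 1 − D = 0.897778, i.e. 0.8978 to 4 decimal places.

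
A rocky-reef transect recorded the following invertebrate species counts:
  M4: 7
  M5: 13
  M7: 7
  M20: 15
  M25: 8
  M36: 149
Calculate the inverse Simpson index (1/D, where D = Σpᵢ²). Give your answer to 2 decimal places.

1.74

Total N = 7+13+7+15+8+149 = 199, so the proportions are 0.03518, 0.06533, 0.03518, 0.07538, 0.0402, 0.74874 (working shown to 5 dp, full precision carried).
D = 0.03518² + 0.06533² + 0.03518² + 0.07538² + 0.0402² + 0.74874² = 0.00124 + 0.00427 + 0.00124 + 0.00568 + 0.00162 + 0.56062 = 0.57466.
So 1/D = 1.7402, i.e. 1.74 to 2 decimal places.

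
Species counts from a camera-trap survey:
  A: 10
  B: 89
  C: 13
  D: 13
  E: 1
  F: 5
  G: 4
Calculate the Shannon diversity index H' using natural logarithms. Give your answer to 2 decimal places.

1.18

Total N = 10+89+13+13+1+5+4 = 135, so the proportions are 0.0741, 0.6593, 0.0963, 0.0963, 0.0074, 0.037, 0.0296 (working shown to 4 dp, full precision carried).
Each pᵢ ln pᵢ term: 0.0741×(-2.6027)=-0.1928, 0.6593×(-0.4166)=-0.2747, 0.0963×(-2.3403)=-0.2254, 0.0963×(-2.3403)=-0.2254, 0.0074×(-4.9053)=-0.0363, 0.037×(-3.2958)=-0.1221, 0.0296×(-3.5190)=-0.1043.
Sum = -1.1809, so H' = 1.18.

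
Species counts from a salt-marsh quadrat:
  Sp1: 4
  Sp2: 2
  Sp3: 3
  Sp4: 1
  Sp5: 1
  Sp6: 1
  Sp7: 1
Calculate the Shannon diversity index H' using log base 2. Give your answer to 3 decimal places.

Total N = 4+2+3+1+1+1+1 = 13, so the proportions are 0.30769, 0.15385, 0.23077, 0.07692, 0.07692, 0.07692, 0.07692 (working shown to 5 dp, full precision carried).
Each pᵢ log₂ pᵢ term: 0.30769×(-1.70044)=-0.52321, 0.15385×(-2.70044)=-0.41545, 0.23077×(-2.11548)=-0.48819, 0.07692×(-3.70044)=-0.28465, 0.07692×(-3.70044)=-0.28465, 0.07692×(-3.70044)=-0.28465, 0.07692×(-3.70044)=-0.28465.
Sum = -2.56545, so H' = 2.565.

2.565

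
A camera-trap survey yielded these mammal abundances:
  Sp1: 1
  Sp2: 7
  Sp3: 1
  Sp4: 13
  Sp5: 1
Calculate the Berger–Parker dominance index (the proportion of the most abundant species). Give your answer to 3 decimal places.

0.565

Total N = 1+7+1+13+1 = 23, so the proportions are 0.04348, 0.30435, 0.04348, 0.56522, 0.04348 (working shown to 5 dp, full precision carried).
The largest proportion is 0.56522, i.e. d = 0.565 to 3 decimal places.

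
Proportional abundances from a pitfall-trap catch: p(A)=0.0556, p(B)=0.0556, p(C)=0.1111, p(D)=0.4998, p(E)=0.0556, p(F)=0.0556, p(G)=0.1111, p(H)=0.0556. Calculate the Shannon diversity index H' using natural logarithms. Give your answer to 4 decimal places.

Each pᵢ ln pᵢ term (working shown to 6 dp, full precision carried): 0.0556×(-2.889572)=-0.160660, 0.0556×(-2.889572)=-0.160660, 0.1111×(-2.197325)=-0.244123, 0.4998×(-0.693547)=-0.346635, 0.0556×(-2.889572)=-0.160660, 0.0556×(-2.889572)=-0.160660, 0.1111×(-2.197325)=-0.244123, 0.0556×(-2.889572)=-0.160660.
Sum = -1.638181, so H' = 1.6382.

1.6382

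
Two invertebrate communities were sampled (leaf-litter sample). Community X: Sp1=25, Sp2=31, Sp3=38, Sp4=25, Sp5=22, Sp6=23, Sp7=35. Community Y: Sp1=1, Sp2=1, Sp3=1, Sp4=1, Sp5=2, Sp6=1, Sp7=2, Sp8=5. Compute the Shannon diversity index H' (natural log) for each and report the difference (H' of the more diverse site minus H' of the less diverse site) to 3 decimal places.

Community X: N=199, proportions 0.12563, 0.15578, 0.19095, 0.12563, 0.11055, 0.11558, 0.17588, giving H' = 1.92556 (working shown to 5 dp, full precision carried).
Community Y: N=14, proportions 0.07143, 0.07143, 0.07143, 0.07143, 0.14286, 0.07143, 0.14286, 0.35714, giving H' = 1.86622.
Difference = |1.92556 − 1.86622| = 0.05934, i.e. 0.059 to 3 decimal places.

0.059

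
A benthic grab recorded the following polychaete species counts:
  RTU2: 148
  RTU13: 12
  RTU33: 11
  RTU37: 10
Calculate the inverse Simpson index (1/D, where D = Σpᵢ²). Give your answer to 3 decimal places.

1.471

Total N = 148+12+11+10 = 181, so the proportions are 0.81768, 0.066298, 0.060773, 0.055249 (working shown to 6 dp, full precision carried).
D = 0.81768² + 0.066298² + 0.060773² + 0.055249² = 0.668600 + 0.004395 + 0.003693 + 0.003052 = 0.679741.
So 1/D = 1.47115, i.e. 1.471 to 3 decimal places.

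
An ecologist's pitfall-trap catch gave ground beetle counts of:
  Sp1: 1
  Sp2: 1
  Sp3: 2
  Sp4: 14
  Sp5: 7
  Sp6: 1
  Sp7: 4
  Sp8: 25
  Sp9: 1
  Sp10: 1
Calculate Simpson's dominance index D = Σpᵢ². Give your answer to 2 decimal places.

0.28

Total N = 1+1+2+14+7+1+4+25+1+1 = 57, so the proportions are 0.0175, 0.0175, 0.0351, 0.2456, 0.1228, 0.0175, 0.0702, 0.4386, 0.0175, 0.0175 (working shown to 4 dp, full precision carried).
D = 0.0175² + 0.0175² + 0.0351² + 0.2456² + 0.1228² + 0.0175² + 0.0702² + 0.4386² + 0.0175² + 0.0175² = 0.0003 + 0.0003 + 0.0012 + 0.0603 + 0.0151 + 0.0003 + 0.0049 + 0.1924 + 0.0003 + 0.0003 = 0.2755.
To 2 decimal places, D = 0.28.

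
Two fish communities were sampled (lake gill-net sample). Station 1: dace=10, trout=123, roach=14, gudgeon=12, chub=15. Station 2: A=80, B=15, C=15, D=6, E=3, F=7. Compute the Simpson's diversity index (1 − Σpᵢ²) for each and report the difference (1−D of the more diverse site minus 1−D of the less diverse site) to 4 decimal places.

0.0843

Station 1: N=174, proportions 0.05747126, 0.70689655, 0.08045977, 0.06896552, 0.0862069, giving 1−D = 0.47833267 (working shown to 8 dp, full precision carried).
Station 2: N=126, proportions 0.63492063, 0.11904762, 0.11904762, 0.04761905, 0.02380952, 0.05555556, giving 1−D = 0.56261023.
Difference = |0.47833267 − 0.56261023| = 0.08427756, i.e. 0.0843 to 4 decimal places.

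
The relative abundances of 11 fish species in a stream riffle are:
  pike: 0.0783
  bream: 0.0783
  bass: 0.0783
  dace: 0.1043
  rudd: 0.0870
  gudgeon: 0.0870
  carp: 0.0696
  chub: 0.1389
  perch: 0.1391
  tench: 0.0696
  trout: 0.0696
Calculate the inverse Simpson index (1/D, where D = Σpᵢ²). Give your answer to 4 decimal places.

10.2476

D = 0.0783² + 0.0783² + 0.0783² + 0.1043² + 0.087² + 0.087² + 0.0696² + 0.1389² + 0.1391² + 0.0696² + 0.0696² = 0.006130890 + 0.006130890 + 0.006130890 + 0.010878490 + 0.007569000 + 0.007569000 + 0.004844160 + 0.019293210 + 0.019348810 + 0.004844160 + 0.004844160 = 0.097583660 (working shown to 9 dp, full precision carried).
So 1/D = 10.247617, i.e. 10.2476 to 4 decimal places.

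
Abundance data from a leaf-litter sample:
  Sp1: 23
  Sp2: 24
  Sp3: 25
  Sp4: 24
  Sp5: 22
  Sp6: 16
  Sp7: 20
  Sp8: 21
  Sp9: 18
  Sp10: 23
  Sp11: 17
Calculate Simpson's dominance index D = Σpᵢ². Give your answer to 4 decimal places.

0.0926

Total N = 23+24+25+24+22+16+20+21+18+23+17 = 233, so the proportions are 0.098712, 0.103004, 0.107296, 0.103004, 0.094421, 0.06867, 0.085837, 0.090129, 0.077253, 0.098712, 0.072961 (working shown to 6 dp, full precision carried).
D = 0.098712² + 0.103004² + 0.107296² + 0.103004² + 0.094421² + 0.06867² + 0.085837² + 0.090129² + 0.077253² + 0.098712² + 0.072961² = 0.009744 + 0.010610 + 0.011512 + 0.010610 + 0.008915 + 0.004716 + 0.007368 + 0.008123 + 0.005968 + 0.009744 + 0.005323 = 0.092634.
To 4 decimal places, D = 0.0926.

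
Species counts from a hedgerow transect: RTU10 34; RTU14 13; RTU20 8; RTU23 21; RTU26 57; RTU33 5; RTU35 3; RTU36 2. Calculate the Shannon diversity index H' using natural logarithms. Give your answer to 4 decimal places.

Total N = 34+13+8+21+57+5+3+2 = 143, so the proportions are 0.237762, 0.090909, 0.055944, 0.146853, 0.398601, 0.034965, 0.020979, 0.013986 (working shown to 6 dp, full precision carried).
Each pᵢ ln pᵢ term: 0.237762×(-1.436484)=-0.341542, 0.090909×(-2.397895)=-0.217990, 0.055944×(-2.883403)=-0.161309, 0.146853×(-1.918322)=-0.281712, 0.398601×(-0.919793)=-0.366631, 0.034965×(-3.353407)=-0.117252, 0.020979×(-3.864232)=-0.081068, 0.013986×(-4.269697)=-0.059716.
Sum = -1.627220, so H' = 1.6272.

1.6272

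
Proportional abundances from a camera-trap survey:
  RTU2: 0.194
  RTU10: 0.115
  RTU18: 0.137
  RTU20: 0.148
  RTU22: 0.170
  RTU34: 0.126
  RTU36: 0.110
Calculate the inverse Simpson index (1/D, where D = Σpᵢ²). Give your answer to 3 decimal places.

D = 0.194² + 0.115² + 0.137² + 0.148² + 0.17² + 0.126² + 0.11² = 0.0376360 + 0.0132250 + 0.0187690 + 0.0219040 + 0.0289000 + 0.0158760 + 0.0121000 = 0.1484100 (working shown to 7 dp, full precision carried).
So 1/D = 6.73809, i.e. 6.738 to 3 decimal places.

6.738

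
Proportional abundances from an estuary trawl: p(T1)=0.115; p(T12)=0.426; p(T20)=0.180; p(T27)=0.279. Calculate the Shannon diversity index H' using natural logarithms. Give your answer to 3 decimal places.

Each pᵢ ln pᵢ term (working shown to 5 dp, full precision carried): 0.115×(-2.16282)=-0.24872, 0.426×(-0.85332)=-0.36351, 0.18×(-1.71480)=-0.30866, 0.279×(-1.27654)=-0.35616.
Sum = -1.27706, so H' = 1.277.

1.277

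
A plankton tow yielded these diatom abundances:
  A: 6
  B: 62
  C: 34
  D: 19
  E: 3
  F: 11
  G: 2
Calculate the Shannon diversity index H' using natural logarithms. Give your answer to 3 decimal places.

1.464

Total N = 6+62+34+19+3+11+2 = 137, so the proportions are 0.0438, 0.45255, 0.24818, 0.13869, 0.0219, 0.08029, 0.0146 (working shown to 5 dp, full precision carried).
Each pᵢ ln pᵢ term: 0.0438×(-3.12822)=-0.13700, 0.45255×(-0.79285)=-0.35881, 0.24818×(-1.39362)=-0.34586, 0.13869×(-1.97554)=-0.27398, 0.0219×(-3.82137)=-0.08368, 0.08029×(-2.52209)=-0.20250, 0.0146×(-4.22683)=-0.06171.
Sum = -1.46354, so H' = 1.464.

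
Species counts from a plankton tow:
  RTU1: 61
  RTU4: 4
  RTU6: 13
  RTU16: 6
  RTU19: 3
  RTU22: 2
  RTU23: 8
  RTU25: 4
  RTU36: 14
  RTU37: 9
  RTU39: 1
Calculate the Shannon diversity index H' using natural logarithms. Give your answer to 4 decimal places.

Total N = 61+4+13+6+3+2+8+4+14+9+1 = 125, so the proportions are 0.488, 0.032, 0.104, 0.048, 0.024, 0.016, 0.064, 0.032, 0.112, 0.072, 0.008 (working shown to 6 dp, full precision carried).
Each pᵢ ln pᵢ term: 0.488×(-0.717440)=-0.350111, 0.032×(-3.442019)=-0.110145, 0.104×(-2.263364)=-0.235390, 0.048×(-3.036554)=-0.145755, 0.024×(-3.729701)=-0.089513, 0.016×(-4.135167)=-0.066163, 0.064×(-2.748872)=-0.175928, 0.032×(-3.442019)=-0.110145, 0.112×(-2.189256)=-0.245197, 0.072×(-2.631089)=-0.189438, 0.008×(-4.828314)=-0.038627.
Sum = -1.756409, so H' = 1.7564.

1.7564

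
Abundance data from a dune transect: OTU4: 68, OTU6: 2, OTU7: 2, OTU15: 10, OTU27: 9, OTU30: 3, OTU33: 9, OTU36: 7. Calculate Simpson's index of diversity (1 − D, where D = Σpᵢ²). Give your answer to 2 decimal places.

0.59

Total N = 68+2+2+10+9+3+9+7 = 110, so the proportions are 0.6182, 0.0182, 0.0182, 0.0909, 0.0818, 0.0273, 0.0818, 0.0636 (working shown to 4 dp, full precision carried).
D = 0.6182² + 0.0182² + 0.0182² + 0.0909² + 0.0818² + 0.0273² + 0.0818² + 0.0636² = 0.3821 + 0.0003 + 0.0003 + 0.0083 + 0.0067 + 0.0007 + 0.0067 + 0.0040 = 0.4093.
So 1 − D = 0.5907, i.e. 0.59 to 2 decimal places.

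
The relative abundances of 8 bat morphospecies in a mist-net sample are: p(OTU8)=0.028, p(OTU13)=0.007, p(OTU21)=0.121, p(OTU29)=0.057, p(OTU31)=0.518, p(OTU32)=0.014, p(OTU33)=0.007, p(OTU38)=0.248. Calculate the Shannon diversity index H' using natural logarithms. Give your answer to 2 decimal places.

Each pᵢ ln pᵢ term (working shown to 4 dp, full precision carried): 0.028×(-3.5756)=-0.1001, 0.007×(-4.9618)=-0.0347, 0.121×(-2.1120)=-0.2555, 0.057×(-2.8647)=-0.1633, 0.518×(-0.6578)=-0.3407, 0.014×(-4.2687)=-0.0598, 0.007×(-4.9618)=-0.0347, 0.248×(-1.3943)=-0.3458.
Sum = -1.3347, so H' = 1.33.

1.33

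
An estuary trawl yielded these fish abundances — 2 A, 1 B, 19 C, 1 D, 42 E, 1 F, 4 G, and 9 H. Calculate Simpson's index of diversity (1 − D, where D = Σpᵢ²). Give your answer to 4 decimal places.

0.6428

Total N = 2+1+19+1+42+1+4+9 = 79, so the proportions are 0.025316, 0.012658, 0.240506, 0.012658, 0.531646, 0.012658, 0.050633, 0.113924 (working shown to 6 dp, full precision carried).
D = 0.025316² + 0.012658² + 0.240506² + 0.012658² + 0.531646² + 0.012658² + 0.050633² + 0.113924² = 0.000641 + 0.000160 + 0.057843 + 0.000160 + 0.282647 + 0.000160 + 0.002564 + 0.012979 = 0.357154.
So 1 − D = 0.642846, i.e. 0.6428 to 4 decimal places.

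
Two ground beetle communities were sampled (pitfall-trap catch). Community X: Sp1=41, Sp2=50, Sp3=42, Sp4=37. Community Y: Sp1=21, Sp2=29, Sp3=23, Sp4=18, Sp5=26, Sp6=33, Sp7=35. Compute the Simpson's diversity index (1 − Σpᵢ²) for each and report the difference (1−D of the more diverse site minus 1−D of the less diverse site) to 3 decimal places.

Community X: N=170, proportions 0.24118, 0.29412, 0.24706, 0.21765, giving 1−D = 0.74692 (working shown to 5 dp, full precision carried).
Community Y: N=185, proportions 0.11351, 0.15676, 0.12432, 0.0973, 0.14054, 0.17838, 0.18919, giving 1−D = 0.85026.
Difference = |0.74692 − 0.85026| = 0.10334, i.e. 0.103 to 3 decimal places.

0.103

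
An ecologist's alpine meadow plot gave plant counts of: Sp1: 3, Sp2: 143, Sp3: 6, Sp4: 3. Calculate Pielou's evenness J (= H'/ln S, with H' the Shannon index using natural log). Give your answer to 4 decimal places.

0.2546

Total N = 3+143+6+3 = 155, so the proportions are 0.019355, 0.922581, 0.03871, 0.019355 (working shown to 6 dp, full precision carried).
H' = −Σ pᵢ ln pᵢ = −((-0.076351) + (-0.074342) + (-0.125871) + (-0.076351)) = 0.352915.
With S = 4 species, ln S = 1.386294, so J = 0.352915/1.386294 = 0.254575, i.e. 0.2546 to 4 decimal places.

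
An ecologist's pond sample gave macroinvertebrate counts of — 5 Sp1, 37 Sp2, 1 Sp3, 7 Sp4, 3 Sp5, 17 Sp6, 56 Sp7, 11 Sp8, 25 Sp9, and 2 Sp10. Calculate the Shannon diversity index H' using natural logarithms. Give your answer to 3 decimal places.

Total N = 5+37+1+7+3+17+56+11+25+2 = 164, so the proportions are 0.03049, 0.22561, 0.0061, 0.04268, 0.01829, 0.10366, 0.34146, 0.06707, 0.15244, 0.0122 (working shown to 5 dp, full precision carried).
Each pᵢ ln pᵢ term: 0.03049×(-3.49043)=-0.10642, 0.22561×(-1.48895)=-0.33592, 0.0061×(-5.09987)=-0.03110, 0.04268×(-3.15396)=-0.13462, 0.01829×(-4.00125)=-0.07319, 0.10366×(-2.26665)=-0.23496, 0.34146×(-1.07451)=-0.36691, 0.06707×(-2.70197)=-0.18123, 0.15244×(-1.88099)=-0.28674, 0.0122×(-4.40672)=-0.05374.
Sum = -1.80482, so H' = 1.805.

1.805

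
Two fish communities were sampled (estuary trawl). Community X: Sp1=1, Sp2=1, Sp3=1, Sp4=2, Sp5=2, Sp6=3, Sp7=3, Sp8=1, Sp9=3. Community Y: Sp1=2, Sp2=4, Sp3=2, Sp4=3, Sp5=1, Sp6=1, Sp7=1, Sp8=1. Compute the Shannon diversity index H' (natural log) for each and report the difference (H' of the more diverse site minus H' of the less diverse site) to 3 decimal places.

Community X: N=17, proportions 0.05882, 0.05882, 0.05882, 0.11765, 0.11765, 0.17647, 0.17647, 0.05882, 0.17647, giving H' = 2.08850 (working shown to 5 dp, full precision carried).
Community Y: N=15, proportions 0.13333, 0.26667, 0.13333, 0.2, 0.06667, 0.06667, 0.06667, 0.06667, giving H' = 1.93381.
Difference = |2.08850 − 1.93381| = 0.15469, i.e. 0.155 to 3 decimal places.

0.155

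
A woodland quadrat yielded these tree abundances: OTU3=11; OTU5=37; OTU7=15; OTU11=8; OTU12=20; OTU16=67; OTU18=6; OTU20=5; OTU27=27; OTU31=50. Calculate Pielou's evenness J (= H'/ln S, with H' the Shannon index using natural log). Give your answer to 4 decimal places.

0.8687

Total N = 11+37+15+8+20+67+6+5+27+50 = 246, so the proportions are 0.044715, 0.150407, 0.060976, 0.03252, 0.081301, 0.272358, 0.02439, 0.020325, 0.109756, 0.203252 (working shown to 6 dp, full precision carried).
H' = −Σ pᵢ ln pᵢ = −((-0.138950) + (-0.284932) + (-0.170566) + (-0.111411) + (-0.204032) + (-0.354239) + (-0.090575) + (-0.079185) + (-0.242506) + (-0.323843)) = 2.000240.
With S = 10 species, ln S = 2.302585, so J = 2.000240/2.302585 = 0.868693, i.e. 0.8687 to 4 decimal places.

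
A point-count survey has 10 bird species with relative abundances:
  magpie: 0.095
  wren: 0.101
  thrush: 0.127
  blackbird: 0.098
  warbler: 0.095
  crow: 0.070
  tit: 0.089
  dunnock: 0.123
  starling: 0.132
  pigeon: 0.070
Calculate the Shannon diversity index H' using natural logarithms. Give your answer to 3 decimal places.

2.281

Each pᵢ ln pᵢ term (working shown to 5 dp, full precision carried): 0.095×(-2.35388)=-0.22362, 0.101×(-2.29263)=-0.23156, 0.127×(-2.06357)=-0.26207, 0.098×(-2.32279)=-0.22763, 0.095×(-2.35388)=-0.22362, 0.07×(-2.65926)=-0.18615, 0.089×(-2.41912)=-0.21530, 0.123×(-2.09557)=-0.25776, 0.132×(-2.02495)=-0.26729, 0.07×(-2.65926)=-0.18615.
Sum = -2.28115, so H' = 2.281.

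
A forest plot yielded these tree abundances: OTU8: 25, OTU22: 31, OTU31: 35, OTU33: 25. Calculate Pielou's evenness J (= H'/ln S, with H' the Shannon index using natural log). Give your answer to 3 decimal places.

0.992

Total N = 25+31+35+25 = 116, so the proportions are 0.21552, 0.26724, 0.30172, 0.21552 (working shown to 5 dp, full precision carried).
H' = −Σ pᵢ ln pᵢ = −((-0.33076) + (-0.35265) + (-0.36154) + (-0.33076)) = 1.37571.
With S = 4 species, ln S = 1.38629, so J = 1.37571/1.38629 = 0.99236, i.e. 0.992 to 3 decimal places.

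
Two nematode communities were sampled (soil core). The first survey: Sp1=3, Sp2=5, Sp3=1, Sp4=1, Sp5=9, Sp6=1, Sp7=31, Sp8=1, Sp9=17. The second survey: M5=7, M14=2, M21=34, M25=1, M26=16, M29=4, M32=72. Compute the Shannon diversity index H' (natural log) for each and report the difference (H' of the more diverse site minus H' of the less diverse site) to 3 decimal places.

0.253

The first survey: N=69, proportions 0.04348, 0.07246, 0.01449, 0.01449, 0.13043, 0.01449, 0.44928, 0.01449, 0.24638, giving H' = 1.54228 (working shown to 5 dp, full precision carried).
The second survey: N=136, proportions 0.05147, 0.01471, 0.25, 0.00735, 0.11765, 0.02941, 0.52941, giving H' = 1.28964.
Difference = |1.54228 − 1.28964| = 0.25264, i.e. 0.253 to 3 decimal places.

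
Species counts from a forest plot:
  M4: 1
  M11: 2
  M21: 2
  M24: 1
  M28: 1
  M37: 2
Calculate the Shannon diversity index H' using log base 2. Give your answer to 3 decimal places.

Total N = 1+2+2+1+1+2 = 9, so the proportions are 0.11111, 0.22222, 0.22222, 0.11111, 0.11111, 0.22222 (working shown to 5 dp, full precision carried).
Each pᵢ log₂ pᵢ term: 0.11111×(-3.16993)=-0.35221, 0.22222×(-2.16993)=-0.48221, 0.22222×(-2.16993)=-0.48221, 0.11111×(-3.16993)=-0.35221, 0.11111×(-3.16993)=-0.35221, 0.22222×(-2.16993)=-0.48221.
Sum = -2.50326, so H' = 2.503.

2.503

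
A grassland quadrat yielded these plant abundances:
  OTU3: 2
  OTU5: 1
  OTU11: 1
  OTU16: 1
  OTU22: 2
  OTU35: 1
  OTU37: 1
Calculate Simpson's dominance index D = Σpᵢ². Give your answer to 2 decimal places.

0.16

Total N = 2+1+1+1+2+1+1 = 9, so the proportions are 0.2222, 0.1111, 0.1111, 0.1111, 0.2222, 0.1111, 0.1111 (working shown to 4 dp, full precision carried).
D = 0.2222² + 0.1111² + 0.1111² + 0.1111² + 0.2222² + 0.1111² + 0.1111² = 0.0494 + 0.0123 + 0.0123 + 0.0123 + 0.0494 + 0.0123 + 0.0123 = 0.1605.
To 2 decimal places, D = 0.16.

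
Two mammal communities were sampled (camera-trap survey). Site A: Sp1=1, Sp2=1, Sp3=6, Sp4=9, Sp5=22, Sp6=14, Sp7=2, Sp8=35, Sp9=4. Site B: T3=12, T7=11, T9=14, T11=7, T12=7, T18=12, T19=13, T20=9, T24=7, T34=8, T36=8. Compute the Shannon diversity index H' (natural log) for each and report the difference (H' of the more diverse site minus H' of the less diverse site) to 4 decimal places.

0.6608

Site A: N=94, proportions 0.010638, 0.010638, 0.06383, 0.095745, 0.234043, 0.148936, 0.021277, 0.37234, 0.042553, giving H' = 1.704529 (working shown to 6 dp, full precision carried).
Site B: N=108, proportions 0.111111, 0.101852, 0.12963, 0.064815, 0.064815, 0.111111, 0.12037, 0.083333, 0.064815, 0.074074, 0.074074, giving H' = 2.365317.
Difference = |1.704529 − 2.365317| = 0.660788, i.e. 0.6608 to 4 decimal places.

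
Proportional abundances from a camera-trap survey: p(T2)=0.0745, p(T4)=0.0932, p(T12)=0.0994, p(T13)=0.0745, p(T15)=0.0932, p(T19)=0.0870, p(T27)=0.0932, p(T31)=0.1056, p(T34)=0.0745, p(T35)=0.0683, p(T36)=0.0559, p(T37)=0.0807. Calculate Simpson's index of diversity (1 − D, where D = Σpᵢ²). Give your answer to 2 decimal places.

0.91

D = 0.0745² + 0.0932² + 0.0994² + 0.0745² + 0.0932² + 0.087² + 0.0932² + 0.1056² + 0.0745² + 0.0683² + 0.0559² + 0.0807² = 0.0056 + 0.0087 + 0.0099 + 0.0056 + 0.0087 + 0.0076 + 0.0087 + 0.0112 + 0.0056 + 0.0047 + 0.0031 + 0.0065 = 0.0856 (working shown to 4 dp, full precision carried).
So 1 − D = 0.9144, i.e. 0.91 to 2 decimal places.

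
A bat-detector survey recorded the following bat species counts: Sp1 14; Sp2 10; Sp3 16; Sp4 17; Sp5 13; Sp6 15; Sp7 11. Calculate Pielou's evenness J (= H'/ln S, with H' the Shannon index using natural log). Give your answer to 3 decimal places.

Total N = 14+10+16+17+13+15+11 = 96, so the proportions are 0.14583, 0.10417, 0.16667, 0.17708, 0.13542, 0.15625, 0.11458 (working shown to 5 dp, full precision carried).
H' = −Σ pᵢ ln pᵢ = −((-0.28077) + (-0.23560) + (-0.29863) + (-0.30656) + (-0.27075) + (-0.29005) + (-0.24824)) = 1.93059.
With S = 7 species, ln S = 1.94591, so J = 1.93059/1.94591 = 0.99213, i.e. 0.992 to 3 decimal places.

0.992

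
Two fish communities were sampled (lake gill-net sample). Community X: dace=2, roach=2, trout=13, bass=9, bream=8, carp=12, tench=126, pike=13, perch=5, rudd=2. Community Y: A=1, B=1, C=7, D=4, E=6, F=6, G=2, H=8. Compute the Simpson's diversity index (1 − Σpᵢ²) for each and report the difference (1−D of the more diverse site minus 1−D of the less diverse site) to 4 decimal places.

Community X: N=192, proportions 0.0104167, 0.0104167, 0.0677083, 0.046875, 0.0416667, 0.0625, 0.65625, 0.0677083, 0.0260417, 0.0104167, giving 1−D = 0.5513238 (working shown to 7 dp, full precision carried).
Community Y: N=35, proportions 0.0285714, 0.0285714, 0.2, 0.1142857, 0.1714286, 0.1714286, 0.0571429, 0.2285714, giving 1−D = 0.8310204.
Difference = |0.5513238 − 0.8310204| = 0.2796966, i.e. 0.2797 to 4 decimal places.

0.2797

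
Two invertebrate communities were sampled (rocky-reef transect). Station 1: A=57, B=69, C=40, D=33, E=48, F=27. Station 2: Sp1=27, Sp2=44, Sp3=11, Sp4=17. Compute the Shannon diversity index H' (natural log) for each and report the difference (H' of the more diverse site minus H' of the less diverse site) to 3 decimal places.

Station 1: N=274, proportions 0.20803, 0.25182, 0.14599, 0.12044, 0.17518, 0.09854, giving H' = 1.74323 (working shown to 5 dp, full precision carried).
Station 2: N=99, proportions 0.27273, 0.44444, 0.11111, 0.17172, giving H' = 1.26145.
Difference = |1.74323 − 1.26145| = 0.48178, i.e. 0.482 to 3 decimal places.

0.482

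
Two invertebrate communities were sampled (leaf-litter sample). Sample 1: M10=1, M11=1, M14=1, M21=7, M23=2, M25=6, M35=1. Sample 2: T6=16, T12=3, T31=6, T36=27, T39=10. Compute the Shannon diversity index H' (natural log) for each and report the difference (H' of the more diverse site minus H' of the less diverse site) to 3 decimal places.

Sample 1: N=19, proportions 0.05263, 0.05263, 0.05263, 0.36842, 0.10526, 0.31579, 0.05263, giving H' = 1.58874 (working shown to 5 dp, full precision carried).
Sample 2: N=62, proportions 0.25806, 0.04839, 0.09677, 0.43548, 0.16129, giving H' = 1.37840.
Difference = |1.58874 − 1.37840| = 0.21034, i.e. 0.210 to 3 decimal places.

0.210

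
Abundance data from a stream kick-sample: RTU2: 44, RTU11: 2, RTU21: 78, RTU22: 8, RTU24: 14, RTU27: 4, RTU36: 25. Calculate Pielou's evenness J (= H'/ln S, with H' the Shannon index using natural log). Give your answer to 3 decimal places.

Total N = 44+2+78+8+14+4+25 = 175, so the proportions are 0.25143, 0.01143, 0.44571, 0.04571, 0.08, 0.02286, 0.14286 (working shown to 5 dp, full precision carried).
H' = −Σ pᵢ ln pᵢ = −((-0.34712) + (-0.05110) + (-0.36017) + (-0.14104) + (-0.20206) + (-0.08637) + (-0.27799)) = 1.46585.
With S = 7 species, ln S = 1.94591, so J = 1.46585/1.94591 = 0.75330, i.e. 0.753 to 3 decimal places.

0.753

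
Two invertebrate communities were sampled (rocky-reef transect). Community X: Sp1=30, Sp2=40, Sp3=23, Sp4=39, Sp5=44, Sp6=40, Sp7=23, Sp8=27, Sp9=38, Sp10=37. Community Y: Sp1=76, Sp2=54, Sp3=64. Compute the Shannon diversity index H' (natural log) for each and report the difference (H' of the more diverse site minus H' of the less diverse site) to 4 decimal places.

Community X: N=341, proportions 0.087977, 0.117302, 0.067449, 0.11437, 0.129032, 0.117302, 0.067449, 0.079179, 0.111437, 0.108504, giving H' = 2.278856 (working shown to 6 dp, full precision carried).
Community Y: N=194, proportions 0.391753, 0.278351, 0.329897, giving H' = 1.088944.
Difference = |2.278856 − 1.088944| = 1.189912, i.e. 1.1899 to 4 decimal places.

1.1899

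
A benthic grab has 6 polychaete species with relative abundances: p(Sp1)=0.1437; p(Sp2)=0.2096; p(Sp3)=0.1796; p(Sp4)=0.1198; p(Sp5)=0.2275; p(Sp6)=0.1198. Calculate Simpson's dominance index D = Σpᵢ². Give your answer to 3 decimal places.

0.177

D = 0.1437² + 0.2096² + 0.1796² + 0.1198² + 0.2275² + 0.1198² = 0.02065 + 0.04393 + 0.03226 + 0.01435 + 0.05176 + 0.01435 = 0.17730 (working shown to 5 dp, full precision carried).
To 3 decimal places, D = 0.177.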